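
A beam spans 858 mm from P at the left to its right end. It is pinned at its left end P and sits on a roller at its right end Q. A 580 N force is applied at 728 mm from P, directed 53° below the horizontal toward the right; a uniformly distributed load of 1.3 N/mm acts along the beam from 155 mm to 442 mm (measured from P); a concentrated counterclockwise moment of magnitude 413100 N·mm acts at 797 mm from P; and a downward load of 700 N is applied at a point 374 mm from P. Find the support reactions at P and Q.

P_x = -349.1 N, P_y = 1190 N, Q_y = 346.5 N

Resultant of the distributed load: 1.3 × 287 = 373.1 N at 298.5 mm from P.
ΣM about P: Q_y·858 − 580·sin53°·728 − (1.3·287)·298.5 + 413100 − 700·374 = 0 → Q_y = 297286/858 = 346.487 ≈ 346.5 N.
ΣF_y = 0: P_y + 346.487 − 580·sin53° − 1.3·287 − 700 = 0 → P_y = 1190 N.
ΣF_x = 0: P_x + 580·cos53° = 0 → P_x = -349.1 N.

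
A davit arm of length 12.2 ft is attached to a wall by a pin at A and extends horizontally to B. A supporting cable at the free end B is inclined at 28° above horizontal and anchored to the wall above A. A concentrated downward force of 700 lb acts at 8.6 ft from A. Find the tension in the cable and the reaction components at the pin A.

T = 1051 lb, A_x = 928.0 lb, A_y = 206.6 lb

ΣM about A: T·sin28°·12.2 − 700·8.6 = 0 → T = 6020/(12.2·0.469472) = 1051.06 ≈ 1051 lb.
ΣF_x = 0: A_x − T·cos28° = 0 → A_x = 1051.06 × 0.882948 = 928.0 lb.
ΣF_y = 0: A_y + T·sin28° − 700 = 0 → A_y = 700 − 1051.06 × 0.469472 = 206.6 lb.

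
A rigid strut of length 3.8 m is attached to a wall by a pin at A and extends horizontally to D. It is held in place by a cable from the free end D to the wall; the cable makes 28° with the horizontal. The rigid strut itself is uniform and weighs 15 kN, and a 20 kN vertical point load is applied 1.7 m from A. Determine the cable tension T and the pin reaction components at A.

T = 35.03 kN, A_x = 30.93 kN, A_y = 18.55 kN

ΣM about A: T·sin28°·3.8 − 15·1.9 − 20·1.7 = 0 → T = 62.5/(3.8·0.469472) = 35.0338 ≈ 35.03 kN.
ΣF_x = 0: A_x − T·cos28° = 0 → A_x = 35.0338 × 0.882948 = 30.93 kN.
ΣF_y = 0: A_y + T·sin28° − 15 − 20 = 0 → A_y = 35 − 35.0338 × 0.469472 = 18.55 kN.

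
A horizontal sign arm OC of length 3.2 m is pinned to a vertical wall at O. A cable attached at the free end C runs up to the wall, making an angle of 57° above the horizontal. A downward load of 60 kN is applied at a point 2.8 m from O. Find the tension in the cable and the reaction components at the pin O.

ΣM about O: T·sin57°·3.2 − 60·2.8 = 0 → T = 168/(3.2·0.838671) = 62.599 ≈ 62.60 kN.
ΣF_x = 0: O_x − T·cos57° = 0 → O_x = 62.599 × 0.544639 = 34.09 kN.
ΣF_y = 0: O_y + T·sin57° − 60 = 0 → O_y = 60 − 62.599 × 0.838671 = 7.500 kN.

T = 62.60 kN, O_x = 34.09 kN, O_y = 7.500 kN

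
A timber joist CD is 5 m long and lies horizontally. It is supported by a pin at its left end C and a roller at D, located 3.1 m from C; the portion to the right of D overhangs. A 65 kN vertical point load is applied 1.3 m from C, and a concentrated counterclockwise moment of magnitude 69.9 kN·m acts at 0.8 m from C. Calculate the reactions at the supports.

C_x = 0, C_y = 60.29 kN, D_y = 4.710 kN

ΣM about C: D_y·3.1 − 65·1.3 + 69.9 = 0 → D_y = 14.6/3.1 = 4.70968 ≈ 4.710 kN.
ΣF_y = 0: C_y + 4.70968 − 65 = 0 → C_y = 60.29 kN.
ΣF_x = 0: no horizontal applied forces, so C_x = 0.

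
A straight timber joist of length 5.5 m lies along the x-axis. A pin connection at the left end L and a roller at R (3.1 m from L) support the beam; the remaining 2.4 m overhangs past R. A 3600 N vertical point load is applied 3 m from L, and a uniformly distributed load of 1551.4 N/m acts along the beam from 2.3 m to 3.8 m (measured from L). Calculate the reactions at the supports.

L_x = 0, L_y = 153.7 N, R_y = 5773 N

Resultant of the distributed load: 1551.4 × 1.5 = 2327.1 N at 3.05 m from L.
Taking moments about L: R_y·3.1 − 3600·3 − (1551.4·1.5)·3.05 = 0 → R_y = 17897.655/3.1 = 5773.44 ≈ 5773 N.
ΣF_y = 0: L_y + 5773.44 − 3600 − 1551.4·1.5 = 0 → L_y = 153.7 N.
ΣF_x = 0: no horizontal applied forces, so L_x = 0.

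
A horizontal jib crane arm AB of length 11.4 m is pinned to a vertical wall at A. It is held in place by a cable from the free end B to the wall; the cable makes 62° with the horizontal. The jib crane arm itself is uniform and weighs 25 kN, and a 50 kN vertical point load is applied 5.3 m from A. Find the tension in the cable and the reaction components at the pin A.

T = 40.48 kN, A_x = 19.01 kN, A_y = 39.25 kN

ΣM about A: T·sin62°·11.4 − 25·5.7 − 50·5.3 = 0 → T = 407.5/(11.4·0.882948) = 40.4844 ≈ 40.48 kN.
ΣF_x = 0: A_x − T·cos62° = 0 → A_x = 40.4844 × 0.469472 = 19.01 kN.
ΣF_y = 0: A_y + T·sin62° − 25 − 50 = 0 → A_y = 75 − 40.4844 × 0.882948 = 39.25 kN.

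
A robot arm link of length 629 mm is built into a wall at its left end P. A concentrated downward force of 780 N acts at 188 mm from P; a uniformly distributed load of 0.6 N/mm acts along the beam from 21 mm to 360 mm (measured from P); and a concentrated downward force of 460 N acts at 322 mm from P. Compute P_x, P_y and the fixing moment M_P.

P_x = 0, P_y = 1443 N, M_P = 333500 N·mm

Resultant of the distributed load: 0.6 × 339 = 203.4 N at 190.5 mm from P.
ΣF_x = 0: P_x = 0.
ΣF_y = 0: P_y − 780 − 0.6·339 − 460 = 0 → P_y = 1443 N.
ΣM about P: M_P − 780·188 − (0.6·339)·190.5 − 460·322 = 0 → M_P = 333500 N·mm.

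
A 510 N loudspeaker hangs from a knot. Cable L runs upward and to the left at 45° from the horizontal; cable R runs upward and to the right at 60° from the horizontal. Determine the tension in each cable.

T_L = 264.0 N, T_R = 373.3 N

ΣF_x = 0: −T_L·cos45° + T_R·cos60° = 0 → T_R = 1.41421·T_L.
ΣF_y = 0: T_L·sin45° + T_R·sin60° = 510.
Substitute: T_L·(0.707107 + 1.41421·0.866025) = 510 → T_L = 263.996 ≈ 264.0 N.
Then T_R = 1.41421 × 263.996 = 373.3 N.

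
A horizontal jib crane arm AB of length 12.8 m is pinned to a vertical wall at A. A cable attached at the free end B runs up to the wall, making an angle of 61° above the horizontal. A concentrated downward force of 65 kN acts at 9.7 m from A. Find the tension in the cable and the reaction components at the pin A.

ΣM about A: T·sin61°·12.8 − 65·9.7 = 0 → T = 630.5/(12.8·0.87462) = 56.3191 ≈ 56.32 kN.
ΣF_x = 0: A_x − T·cos61° = 0 → A_x = 56.3191 × 0.48481 = 27.30 kN.
ΣF_y = 0: A_y + T·sin61° − 65 = 0 → A_y = 65 − 56.3191 × 0.87462 = 15.74 kN.

T = 56.32 kN, A_x = 27.30 kN, A_y = 15.74 kN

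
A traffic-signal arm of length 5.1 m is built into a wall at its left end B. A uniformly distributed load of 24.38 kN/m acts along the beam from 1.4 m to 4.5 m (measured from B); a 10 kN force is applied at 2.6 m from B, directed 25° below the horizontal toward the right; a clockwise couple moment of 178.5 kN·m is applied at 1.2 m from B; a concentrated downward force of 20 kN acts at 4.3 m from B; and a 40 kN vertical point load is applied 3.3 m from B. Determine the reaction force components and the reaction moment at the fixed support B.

Resultant of the distributed load: 24.38 × 3.1 = 75.578 kN at 2.95 m from B.
ΣF_x = 0: B_x + 10·cos25° = 0 → B_x = -9.063 kN.
ΣF_y = 0: B_y − 24.38·3.1 − 10·sin25° − 20 − 40 = 0 → B_y = 139.8 kN.
ΣM about B: M_B − (24.38·3.1)·2.95 − 10·sin25°·2.6 − 178.5 − 20·4.3 − 40·3.3 = 0 → M_B = 630.4 kN·m.

B_x = -9.063 kN, B_y = 139.8 kN, M_B = 630.4 kN·m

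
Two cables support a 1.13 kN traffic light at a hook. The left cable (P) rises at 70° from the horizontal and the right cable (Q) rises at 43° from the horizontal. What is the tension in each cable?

ΣF_x = 0: −T_P·cos70° + T_Q·cos43° = 0 → T_Q = 0.467654·T_P.
ΣF_y = 0: T_P·sin70° + T_Q·sin43° = 1.13.
Substitute: T_P·(0.939693 + 0.467654·0.681998) = 1.13 → T_P = 0.8978 kN.
Then T_Q = 0.467654 × 0.8978 = 0.4199 kN.

T_P = 0.8978 kN, T_Q = 0.4199 kN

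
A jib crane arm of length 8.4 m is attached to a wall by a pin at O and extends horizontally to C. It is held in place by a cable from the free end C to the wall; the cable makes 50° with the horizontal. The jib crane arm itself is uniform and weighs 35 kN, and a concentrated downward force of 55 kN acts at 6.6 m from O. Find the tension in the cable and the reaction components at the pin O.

T = 79.26 kN, O_x = 50.95 kN, O_y = 29.29 kN

ΣM about O: T·sin50°·8.4 − 35·4.2 − 55·6.6 = 0 → T = 510/(8.4·0.766044) = 79.2569 ≈ 79.26 kN.
ΣF_x = 0: O_x − T·cos50° = 0 → O_x = 79.2569 × 0.642788 = 50.95 kN.
ΣF_y = 0: O_y + T·sin50° − 35 − 55 = 0 → O_y = 90 − 79.2569 × 0.766044 = 29.29 kN.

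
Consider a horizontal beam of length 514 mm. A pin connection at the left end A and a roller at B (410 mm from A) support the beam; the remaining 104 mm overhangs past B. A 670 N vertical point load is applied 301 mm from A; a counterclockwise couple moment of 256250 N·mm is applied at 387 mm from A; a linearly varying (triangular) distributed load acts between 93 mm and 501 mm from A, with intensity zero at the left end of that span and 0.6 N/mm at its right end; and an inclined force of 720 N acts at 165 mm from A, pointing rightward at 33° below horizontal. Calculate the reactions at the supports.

A_x = -603.8 N, A_y = 1051 N, B_y = 133.7 N

Resultant of the triangular load: ½ × 0.6 × 408 = 122.4 N, acting at 365 mm from A (one-third of the span from the peak).
Taking moments about A: B_y·410 − 670·301 + 256250 − (½·0.6·408)·365 − 720·sin33°·165 = 0 → B_y = 54799.1/410 = 133.656 ≈ 133.7 N.
ΣF_y = 0: A_y + 133.656 − 670 − ½·0.6·408 − 720·sin33° = 0 → A_y = 1051 N.
ΣF_x = 0: A_x + 720·cos33° = 0 → A_x = -603.8 N.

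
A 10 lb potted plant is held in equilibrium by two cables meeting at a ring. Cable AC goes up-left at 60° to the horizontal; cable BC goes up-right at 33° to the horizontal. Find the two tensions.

ΣF_x = 0: −T_AC·cos60° + T_BC·cos33° = 0 → T_BC = 0.596182·T_AC.
ΣF_y = 0: T_AC·sin60° + T_BC·sin33° = 10.
Substitute: T_AC·(0.866025 + 0.596182·0.544639) = 10 → T_AC = 8.39822 ≈ 8.398 lb.
Then T_BC = 0.596182 × 8.39822 = 5.007 lb.

T_AC = 8.398 lb, T_BC = 5.007 lb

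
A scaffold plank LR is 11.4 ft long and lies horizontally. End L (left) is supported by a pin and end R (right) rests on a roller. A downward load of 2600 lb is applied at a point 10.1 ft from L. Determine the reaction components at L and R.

ΣM about L: R_y·11.4 − 2600·10.1 = 0 → R_y = 26260/11.4 = 2303.51 ≈ 2304 lb.
ΣF_y = 0: L_y + 2303.51 − 2600 = 0 → L_y = 296.5 lb.
ΣF_x = 0: no horizontal applied forces, so L_x = 0.

L_x = 0, L_y = 296.5 lb, R_y = 2304 lb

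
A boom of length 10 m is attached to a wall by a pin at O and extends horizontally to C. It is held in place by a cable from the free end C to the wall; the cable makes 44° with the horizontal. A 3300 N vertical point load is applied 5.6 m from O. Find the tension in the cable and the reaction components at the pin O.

ΣM about O: T·sin44°·10 − 3300·5.6 = 0 → T = 18480/(10·0.694658) = 2660.3 ≈ 2660 N.
ΣF_x = 0: O_x − T·cos44° = 0 → O_x = 2660.3 × 0.71934 = 1914 N.
ΣF_y = 0: O_y + T·sin44° − 3300 = 0 → O_y = 3300 − 2660.3 × 0.694658 = 1452 N.

T = 2660 N, O_x = 1914 N, O_y = 1452 N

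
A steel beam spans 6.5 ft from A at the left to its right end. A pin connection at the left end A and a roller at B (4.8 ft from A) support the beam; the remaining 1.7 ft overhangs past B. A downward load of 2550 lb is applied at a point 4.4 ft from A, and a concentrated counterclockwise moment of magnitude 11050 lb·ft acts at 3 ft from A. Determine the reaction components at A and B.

A_x = 0, A_y = 2515 lb, B_y = 35.42 lb

Taking moments about A: B_y·4.8 − 2550·4.4 + 11050 = 0 → B_y = 170/4.8 = 35.4167 ≈ 35.42 lb.
ΣF_y = 0: A_y + 35.4167 − 2550 = 0 → A_y = 2515 lb.
ΣF_x = 0: no horizontal applied forces, so A_x = 0.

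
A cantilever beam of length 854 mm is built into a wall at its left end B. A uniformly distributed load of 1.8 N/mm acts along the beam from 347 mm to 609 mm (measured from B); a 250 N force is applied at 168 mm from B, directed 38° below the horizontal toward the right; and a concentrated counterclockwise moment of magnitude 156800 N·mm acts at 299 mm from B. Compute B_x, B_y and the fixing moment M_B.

Resultant of the distributed load: 1.8 × 262 = 471.6 N at 478 mm from B.
ΣF_x = 0: B_x + 250·cos38° = 0 → B_x = -197.0 N.
ΣF_y = 0: B_y − 1.8·262 − 250·sin38° = 0 → B_y = 625.5 N.
ΣM about B: M_B − (1.8·262)·478 − 250·sin38°·168 + 156800 = 0 → M_B = 94480 N·mm.

B_x = -197.0 N, B_y = 625.5 N, M_B = 94480 N·mm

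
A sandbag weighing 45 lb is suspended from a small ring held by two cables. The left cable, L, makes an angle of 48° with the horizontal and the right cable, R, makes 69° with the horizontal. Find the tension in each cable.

T_L = 18.10 lb, T_R = 33.79 lb

ΣF_x = 0: −T_L·cos48° + T_R·cos69° = 0 → T_R = 1.86716·T_L.
ΣF_y = 0: T_L·sin48° + T_R·sin69° = 45.
Substitute: T_L·(0.743145 + 1.86716·0.93358) = 45 → T_L = 18.0993 ≈ 18.10 lb.
Then T_R = 1.86716 × 18.0993 = 33.79 lb.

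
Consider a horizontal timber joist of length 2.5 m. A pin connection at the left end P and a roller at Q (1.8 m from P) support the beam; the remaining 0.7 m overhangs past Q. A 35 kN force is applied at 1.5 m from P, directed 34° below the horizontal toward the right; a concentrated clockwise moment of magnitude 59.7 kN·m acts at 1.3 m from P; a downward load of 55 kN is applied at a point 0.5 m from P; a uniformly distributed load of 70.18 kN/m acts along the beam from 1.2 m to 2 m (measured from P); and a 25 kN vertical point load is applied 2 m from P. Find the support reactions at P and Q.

P_x = -29.02 kN, P_y = 13.28 kN, Q_y = 142.4 kN

Resultant of the distributed load: 70.18 × 0.8 = 56.144 kN at 1.6 m from P.
Taking moments about P: Q_y·1.8 − 35·sin34°·1.5 − 59.7 − 55·0.5 − (70.18·0.8)·1.6 − 25·2 = 0 → Q_y = 256.388/1.8 = 142.438 ≈ 142.4 kN.
ΣF_y = 0: P_y + 142.438 − 35·sin34° − 55 − 70.18·0.8 − 25 = 0 → P_y = 13.28 kN.
ΣF_x = 0: P_x + 35·cos34° = 0 → P_x = -29.02 kN.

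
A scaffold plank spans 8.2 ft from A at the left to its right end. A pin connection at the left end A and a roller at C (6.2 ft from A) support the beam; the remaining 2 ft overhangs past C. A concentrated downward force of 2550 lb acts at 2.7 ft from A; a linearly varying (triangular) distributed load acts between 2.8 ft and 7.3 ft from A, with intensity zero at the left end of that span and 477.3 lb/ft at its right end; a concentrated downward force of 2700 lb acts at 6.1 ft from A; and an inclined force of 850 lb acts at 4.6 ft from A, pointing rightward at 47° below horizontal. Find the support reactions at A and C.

A_x = -579.7 lb, A_y = 1713 lb, C_y = 5233 lb

Resultant of the triangular load: ½ × 477.3 × 4.5 = 1073.925 lb, acting at 5.8 ft from A (one-third of the span from the peak).
Moments about A: C_y·6.2 − 2550·2.7 − (½·477.3·4.5)·5.8 − 2700·6.1 − 850·sin47°·4.6 = 0 → C_y = 32443.4/6.2 = 5232.81 ≈ 5233 lb.
ΣF_y = 0: A_y + 5232.81 − 2550 − ½·477.3·4.5 − 2700 − 850·sin47° = 0 → A_y = 1713 lb.
ΣF_x = 0: A_x + 850·cos47° = 0 → A_x = -579.7 lb.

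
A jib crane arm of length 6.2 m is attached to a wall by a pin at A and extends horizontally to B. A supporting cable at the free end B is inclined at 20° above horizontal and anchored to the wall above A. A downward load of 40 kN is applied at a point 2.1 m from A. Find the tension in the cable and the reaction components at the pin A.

ΣM about A: T·sin20°·6.2 − 40·2.1 = 0 → T = 84/(6.2·0.34202) = 39.6129 ≈ 39.61 kN.
ΣF_x = 0: A_x − T·cos20° = 0 → A_x = 39.6129 × 0.939693 = 37.22 kN.
ΣF_y = 0: A_y + T·sin20° − 40 = 0 → A_y = 40 − 39.6129 × 0.34202 = 26.45 kN.

T = 39.61 kN, A_x = 37.22 kN, A_y = 26.45 kN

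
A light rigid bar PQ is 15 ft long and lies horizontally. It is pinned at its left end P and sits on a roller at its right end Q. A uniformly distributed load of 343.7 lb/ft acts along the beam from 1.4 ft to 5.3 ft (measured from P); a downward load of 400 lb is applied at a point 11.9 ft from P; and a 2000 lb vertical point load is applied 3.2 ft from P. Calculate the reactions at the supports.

Resultant of the distributed load: 343.7 × 3.9 = 1340.43 lb at 3.35 ft from P.
Moments about P: Q_y·15 − (343.7·3.9)·3.35 − 400·11.9 − 2000·3.2 = 0 → Q_y = 15650.4405/15 = 1043.36 ≈ 1043 lb.
ΣF_y = 0: P_y + 1043.36 − 343.7·3.9 − 400 − 2000 = 0 → P_y = 2697 lb.
ΣF_x = 0: no horizontal applied forces, so P_x = 0.

P_x = 0, P_y = 2697 lb, Q_y = 1043 lb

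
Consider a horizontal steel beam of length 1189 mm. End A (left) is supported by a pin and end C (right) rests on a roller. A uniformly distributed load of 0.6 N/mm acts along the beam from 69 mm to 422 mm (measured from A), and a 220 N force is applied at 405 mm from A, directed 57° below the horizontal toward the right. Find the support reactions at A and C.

A_x = -119.8 N, A_y = 289.7 N, C_y = 106.6 N

Resultant of the distributed load: 0.6 × 353 = 211.8 N at 245.5 mm from A.
ΣM about A: C_y·1189 − (0.6·353)·245.5 − 220·sin57°·405 = 0 → C_y = 126722/1189 = 106.579 ≈ 106.6 N.
ΣF_y = 0: A_y + 106.579 − 0.6·353 − 220·sin57° = 0 → A_y = 289.7 N.
ΣF_x = 0: A_x + 220·cos57° = 0 → A_x = -119.8 N.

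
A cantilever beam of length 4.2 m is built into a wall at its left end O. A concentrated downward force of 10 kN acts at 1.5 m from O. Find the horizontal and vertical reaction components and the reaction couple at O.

O_x = 0, O_y = 10.00 kN, M_O = 15.00 kN·m

ΣF_x = 0: O_x = 0.
ΣF_y = 0: O_y − 10 = 0 → O_y = 10.00 kN.
ΣM about O: M_O − 10·1.5 = 0 → M_O = 15.00 kN·m.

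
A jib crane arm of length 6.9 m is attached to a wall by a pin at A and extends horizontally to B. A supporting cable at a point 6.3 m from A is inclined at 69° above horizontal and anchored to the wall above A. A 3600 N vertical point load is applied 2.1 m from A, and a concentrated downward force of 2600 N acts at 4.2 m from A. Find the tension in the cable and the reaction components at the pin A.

T = 3142 N, A_x = 1126 N, A_y = 3267 N

ΣM about A: T·sin69°·6.3 − 3600·2.1 − 2600·4.2 = 0 → T = 18480/(6.3·0.93358) = 3142.03 ≈ 3142 N.
ΣF_x = 0: A_x − T·cos69° = 0 → A_x = 3142.03 × 0.358368 = 1126 N.
ΣF_y = 0: A_y + T·sin69° − 3600 − 2600 = 0 → A_y = 6200 − 3142.03 × 0.93358 = 3267 N.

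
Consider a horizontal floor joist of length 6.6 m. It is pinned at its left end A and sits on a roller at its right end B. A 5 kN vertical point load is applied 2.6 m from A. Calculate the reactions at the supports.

Moments about A: B_y·6.6 − 5·2.6 = 0 → B_y = 13/6.6 = 1.9697 ≈ 1.970 kN.
ΣF_y = 0: A_y + 1.9697 − 5 = 0 → A_y = 3.030 kN.
ΣF_x = 0: no horizontal applied forces, so A_x = 0.

A_x = 0, A_y = 3.030 kN, B_y = 1.970 kN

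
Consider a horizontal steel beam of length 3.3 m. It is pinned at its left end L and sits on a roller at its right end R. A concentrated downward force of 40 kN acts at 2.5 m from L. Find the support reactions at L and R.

L_x = 0, L_y = 9.697 kN, R_y = 30.30 kN

Taking moments about L: R_y·3.3 − 40·2.5 = 0 → R_y = 100/3.3 = 30.303 ≈ 30.30 kN.
ΣF_y = 0: L_y + 30.303 − 40 = 0 → L_y = 9.697 kN.
ΣF_x = 0: no horizontal applied forces, so L_x = 0.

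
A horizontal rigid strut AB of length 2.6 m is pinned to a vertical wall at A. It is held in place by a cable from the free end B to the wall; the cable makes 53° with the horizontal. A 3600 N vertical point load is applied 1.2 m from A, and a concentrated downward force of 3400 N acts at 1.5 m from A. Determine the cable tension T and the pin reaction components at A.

T = 4537 N, A_x = 2730 N, A_y = 3377 N

ΣM about A: T·sin53°·2.6 − 3600·1.2 − 3400·1.5 = 0 → T = 9420/(2.6·0.798636) = 4536.58 ≈ 4537 N.
ΣF_x = 0: A_x − T·cos53° = 0 → A_x = 4536.58 × 0.601815 = 2730 N.
ΣF_y = 0: A_y + T·sin53° − 3600 − 3400 = 0 → A_y = 7000 − 4536.58 × 0.798636 = 3377 N.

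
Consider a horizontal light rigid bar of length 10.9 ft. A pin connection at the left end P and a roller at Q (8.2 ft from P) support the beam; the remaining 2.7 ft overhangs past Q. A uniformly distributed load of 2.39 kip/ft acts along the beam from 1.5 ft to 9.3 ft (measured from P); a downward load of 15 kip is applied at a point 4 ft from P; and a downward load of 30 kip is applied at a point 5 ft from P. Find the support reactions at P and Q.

Resultant of the distributed load: 2.39 × 7.8 = 18.642 kip at 5.4 ft from P.
Moments about P: Q_y·8.2 − (2.39·7.8)·5.4 − 15·4 − 30·5 = 0 → Q_y = 310.6668/8.2 = 37.8862 ≈ 37.89 kip.
ΣF_y = 0: P_y + 37.8862 − 2.39·7.8 − 15 − 30 = 0 → P_y = 25.76 kip.
ΣF_x = 0: no horizontal applied forces, so P_x = 0.

P_x = 0, P_y = 25.76 kip, Q_y = 37.89 kip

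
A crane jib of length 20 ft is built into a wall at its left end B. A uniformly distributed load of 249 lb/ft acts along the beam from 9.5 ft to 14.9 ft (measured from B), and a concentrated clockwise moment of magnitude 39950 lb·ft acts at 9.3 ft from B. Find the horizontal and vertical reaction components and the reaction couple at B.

B_x = 0, B_y = 1345 lb, M_B = 56350 lb·ft

Resultant of the distributed load: 249 × 5.4 = 1344.6 lb at 12.2 ft from B.
ΣF_x = 0: B_x = 0.
ΣF_y = 0: B_y − 249·5.4 = 0 → B_y = 1345 lb.
ΣM about B: M_B − (249·5.4)·12.2 − 39950 = 0 → M_B = 56350 lb·ft.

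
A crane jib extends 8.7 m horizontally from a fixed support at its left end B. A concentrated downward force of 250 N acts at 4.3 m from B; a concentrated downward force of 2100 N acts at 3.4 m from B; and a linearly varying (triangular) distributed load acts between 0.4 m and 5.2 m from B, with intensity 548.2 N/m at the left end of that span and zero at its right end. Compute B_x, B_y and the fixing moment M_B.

B_x = 0, B_y = 3666 N, M_B = 10850 N·m

Resultant of the triangular load: ½ × 548.2 × 4.8 = 1315.68 N, acting at 2 m from B (one-third of the span from the peak).
ΣF_x = 0: B_x = 0.
ΣF_y = 0: B_y − 250 − 2100 − ½·548.2·4.8 = 0 → B_y = 3666 N.
ΣM about B: M_B − 250·4.3 − 2100·3.4 − (½·548.2·4.8)·2 = 0 → M_B = 10850 N·m.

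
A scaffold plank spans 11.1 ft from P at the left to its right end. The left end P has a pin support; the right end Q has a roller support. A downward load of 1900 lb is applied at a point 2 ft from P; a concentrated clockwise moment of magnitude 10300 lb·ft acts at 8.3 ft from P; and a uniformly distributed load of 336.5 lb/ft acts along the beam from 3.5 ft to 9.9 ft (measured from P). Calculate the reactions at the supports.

P_x = 0, P_y = 1483 lb, Q_y = 2570 lb

Resultant of the distributed load: 336.5 × 6.4 = 2153.6 lb at 6.7 ft from P.
Taking moments about P: Q_y·11.1 − 1900·2 − 10300 − (336.5·6.4)·6.7 = 0 → Q_y = 28529.12/11.1 = 2570.19 ≈ 2570 lb.
ΣF_y = 0: P_y + 2570.19 − 1900 − 336.5·6.4 = 0 → P_y = 1483 lb.
ΣF_x = 0: no horizontal applied forces, so P_x = 0.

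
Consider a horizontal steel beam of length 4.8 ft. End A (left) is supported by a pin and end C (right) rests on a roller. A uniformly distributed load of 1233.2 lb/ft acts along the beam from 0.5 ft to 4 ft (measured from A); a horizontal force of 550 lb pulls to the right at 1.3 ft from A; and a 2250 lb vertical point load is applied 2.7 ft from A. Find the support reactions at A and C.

A_x = -550.0 lb, A_y = 3277 lb, C_y = 3289 lb

Resultant of the distributed load: 1233.2 × 3.5 = 4316.2 lb at 2.25 ft from A.
Taking moments about A: C_y·4.8 − (1233.2·3.5)·2.25 − 2250·2.7 = 0 → C_y = 15786.45/4.8 = 3288.84 ≈ 3289 lb.
ΣF_y = 0: A_y + 3288.84 − 1233.2·3.5 − 2250 = 0 → A_y = 3277 lb.
ΣF_x = 0: A_x + 550 = 0 → A_x = -550.0 lb.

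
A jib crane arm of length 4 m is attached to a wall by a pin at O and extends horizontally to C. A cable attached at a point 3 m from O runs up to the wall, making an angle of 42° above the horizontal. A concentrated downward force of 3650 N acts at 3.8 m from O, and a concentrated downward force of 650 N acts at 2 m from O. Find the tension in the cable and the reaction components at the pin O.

ΣM about O: T·sin42°·3 − 3650·3.8 − 650·2 = 0 → T = 15170/(3·0.669131) = 7557.07 ≈ 7557 N.
ΣF_x = 0: O_x − T·cos42° = 0 → O_x = 7557.07 × 0.743145 = 5616 N.
ΣF_y = 0: O_y + T·sin42° − 3650 − 650 = 0 → O_y = 4300 − 7557.07 × 0.669131 = -756.7 N.

T = 7557 N, O_x = 5616 N, O_y = -756.7 N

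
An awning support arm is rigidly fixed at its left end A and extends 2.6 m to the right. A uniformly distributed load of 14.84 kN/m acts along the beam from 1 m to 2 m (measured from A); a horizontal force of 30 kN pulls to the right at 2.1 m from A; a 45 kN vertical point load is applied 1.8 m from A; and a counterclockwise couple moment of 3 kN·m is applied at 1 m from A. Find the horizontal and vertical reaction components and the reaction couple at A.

Resultant of the distributed load: 14.84 × 1 = 14.84 kN at 1.5 m from A.
ΣF_x = 0: A_x + 30 = 0 → A_x = -30.00 kN.
ΣF_y = 0: A_y − 14.84·1 − 45 = 0 → A_y = 59.84 kN.
ΣM about A: M_A − (14.84·1)·1.5 − 45·1.8 + 3 = 0 → M_A = 100.3 kN·m.

A_x = -30.00 kN, A_y = 59.84 kN, M_A = 100.3 kN·m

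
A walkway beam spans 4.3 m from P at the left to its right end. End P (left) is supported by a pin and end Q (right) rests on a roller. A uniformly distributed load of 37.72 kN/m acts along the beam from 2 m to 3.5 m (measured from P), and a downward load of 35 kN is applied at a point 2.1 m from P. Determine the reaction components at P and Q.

P_x = 0, P_y = 38.30 kN, Q_y = 53.28 kN

Resultant of the distributed load: 37.72 × 1.5 = 56.58 kN at 2.75 m from P.
Moments about P: Q_y·4.3 − (37.72·1.5)·2.75 − 35·2.1 = 0 → Q_y = 229.095/4.3 = 53.2779 ≈ 53.28 kN.
ΣF_y = 0: P_y + 53.2779 − 37.72·1.5 − 35 = 0 → P_y = 38.30 kN.
ΣF_x = 0: no horizontal applied forces, so P_x = 0.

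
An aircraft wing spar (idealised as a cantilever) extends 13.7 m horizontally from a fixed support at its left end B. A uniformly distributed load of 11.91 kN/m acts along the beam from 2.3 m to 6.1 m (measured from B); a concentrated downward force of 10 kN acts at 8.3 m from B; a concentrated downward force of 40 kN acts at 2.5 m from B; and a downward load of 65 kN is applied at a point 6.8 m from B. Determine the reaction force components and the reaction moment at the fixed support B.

B_x = 0, B_y = 160.3 kN, M_B = 815.1 kN·m

Resultant of the distributed load: 11.91 × 3.8 = 45.258 kN at 4.2 m from B.
ΣF_x = 0: B_x = 0.
ΣF_y = 0: B_y − 11.91·3.8 − 10 − 40 − 65 = 0 → B_y = 160.3 kN.
ΣM about B: M_B − (11.91·3.8)·4.2 − 10·8.3 − 40·2.5 − 65·6.8 = 0 → M_B = 815.1 kN·m.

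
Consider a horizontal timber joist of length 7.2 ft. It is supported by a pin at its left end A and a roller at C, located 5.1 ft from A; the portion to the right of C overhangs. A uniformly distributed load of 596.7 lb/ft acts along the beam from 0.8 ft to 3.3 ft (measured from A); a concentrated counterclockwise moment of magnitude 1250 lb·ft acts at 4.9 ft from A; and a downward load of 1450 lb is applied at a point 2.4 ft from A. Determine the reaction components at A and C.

A_x = 0, A_y = 1905 lb, C_y = 1037 lb

Resultant of the distributed load: 596.7 × 2.5 = 1491.75 lb at 2.05 ft from A.
ΣM about A: C_y·5.1 − (596.7·2.5)·2.05 + 1250 − 1450·2.4 = 0 → C_y = 5288.0875/5.1 = 1036.88 ≈ 1037 lb.
ΣF_y = 0: A_y + 1036.88 − 596.7·2.5 − 1450 = 0 → A_y = 1905 lb.
ΣF_x = 0: no horizontal applied forces, so A_x = 0.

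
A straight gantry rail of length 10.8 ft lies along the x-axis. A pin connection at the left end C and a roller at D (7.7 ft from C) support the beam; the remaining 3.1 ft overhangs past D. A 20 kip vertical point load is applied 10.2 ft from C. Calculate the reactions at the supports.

Moments about C: D_y·7.7 − 20·10.2 = 0 → D_y = 204/7.7 = 26.4935 ≈ 26.49 kip.
ΣF_y = 0: C_y + 26.4935 − 20 = 0 → C_y = -6.494 kip.
ΣF_x = 0: no horizontal applied forces, so C_x = 0.

C_x = 0, C_y = -6.494 kip, D_y = 26.49 kip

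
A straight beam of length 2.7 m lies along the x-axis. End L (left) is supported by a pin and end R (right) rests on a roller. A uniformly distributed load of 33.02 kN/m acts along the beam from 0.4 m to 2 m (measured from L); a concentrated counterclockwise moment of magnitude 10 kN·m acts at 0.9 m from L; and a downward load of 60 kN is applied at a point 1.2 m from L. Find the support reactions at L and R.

L_x = 0, L_y = 66.39 kN, R_y = 46.44 kN

Resultant of the distributed load: 33.02 × 1.6 = 52.832 kN at 1.2 m from L.
Taking moments about L: R_y·2.7 − (33.02·1.6)·1.2 + 10 − 60·1.2 = 0 → R_y = 125.3984/2.7 = 46.4439 ≈ 46.44 kN.
ΣF_y = 0: L_y + 46.4439 − 33.02·1.6 − 60 = 0 → L_y = 66.39 kN.
ΣF_x = 0: no horizontal applied forces, so L_x = 0.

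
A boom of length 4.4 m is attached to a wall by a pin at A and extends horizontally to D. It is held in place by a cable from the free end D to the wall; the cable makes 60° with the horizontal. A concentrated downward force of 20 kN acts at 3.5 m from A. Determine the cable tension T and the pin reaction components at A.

ΣM about A: T·sin60°·4.4 − 20·3.5 = 0 → T = 70/(4.4·0.866025) = 18.3702 ≈ 18.37 kN.
ΣF_x = 0: A_x − T·cos60° = 0 → A_x = 18.3702 × 0.5 = 9.185 kN.
ΣF_y = 0: A_y + T·sin60° − 20 = 0 → A_y = 20 − 18.3702 × 0.866025 = 4.091 kN.

T = 18.37 kN, A_x = 9.185 kN, A_y = 4.091 kN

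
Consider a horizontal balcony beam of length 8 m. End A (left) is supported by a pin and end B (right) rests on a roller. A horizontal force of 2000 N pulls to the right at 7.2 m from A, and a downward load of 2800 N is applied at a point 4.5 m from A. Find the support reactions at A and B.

ΣM about A: B_y·8 − 2800·4.5 = 0 → B_y = 12600/8 = 1575 N.
ΣF_y = 0: A_y + 1575 − 2800 = 0 → A_y = 1225 N.
ΣF_x = 0: A_x + 2000 = 0 → A_x = -2000 N.

A_x = -2000 N, A_y = 1225 N, B_y = 1575 N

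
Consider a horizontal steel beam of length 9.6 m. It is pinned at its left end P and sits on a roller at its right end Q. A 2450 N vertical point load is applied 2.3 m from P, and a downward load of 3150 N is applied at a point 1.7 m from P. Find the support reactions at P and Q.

ΣM about P: Q_y·9.6 − 2450·2.3 − 3150·1.7 = 0 → Q_y = 10990/9.6 = 1144.79 ≈ 1145 N.
ΣF_y = 0: P_y + 1144.79 − 2450 − 3150 = 0 → P_y = 4455 N.
ΣF_x = 0: no horizontal applied forces, so P_x = 0.

P_x = 0, P_y = 4455 N, Q_y = 1145 N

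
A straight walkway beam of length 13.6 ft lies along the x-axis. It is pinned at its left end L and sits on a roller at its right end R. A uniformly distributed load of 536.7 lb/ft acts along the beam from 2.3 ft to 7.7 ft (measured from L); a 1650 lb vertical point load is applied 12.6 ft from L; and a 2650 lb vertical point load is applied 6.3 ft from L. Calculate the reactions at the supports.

Resultant of the distributed load: 536.7 × 5.4 = 2898.18 lb at 5 ft from L.
ΣM about L: R_y·13.6 − (536.7·5.4)·5 − 1650·12.6 − 2650·6.3 = 0 → R_y = 51975.9/13.6 = 3821.76 ≈ 3822 lb.
ΣF_y = 0: L_y + 3821.76 − 536.7·5.4 − 1650 − 2650 = 0 → L_y = 3376 lb.
ΣF_x = 0: no horizontal applied forces, so L_x = 0.

L_x = 0, L_y = 3376 lb, R_y = 3822 lb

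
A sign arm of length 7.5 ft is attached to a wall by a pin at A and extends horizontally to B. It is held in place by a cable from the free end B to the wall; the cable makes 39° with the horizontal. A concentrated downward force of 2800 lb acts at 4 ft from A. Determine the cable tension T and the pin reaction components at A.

T = 2373 lb, A_x = 1844 lb, A_y = 1307 lb

ΣM about A: T·sin39°·7.5 − 2800·4 = 0 → T = 11200/(7.5·0.62932) = 2372.93 ≈ 2373 lb.
ΣF_x = 0: A_x − T·cos39° = 0 → A_x = 2372.93 × 0.777146 = 1844 lb.
ΣF_y = 0: A_y + T·sin39° − 2800 = 0 → A_y = 2800 − 2372.93 × 0.62932 = 1307 lb.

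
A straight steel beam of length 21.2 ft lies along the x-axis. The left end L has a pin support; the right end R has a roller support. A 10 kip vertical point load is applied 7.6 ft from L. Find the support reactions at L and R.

ΣM about L: R_y·21.2 − 10·7.6 = 0 → R_y = 76/21.2 = 3.58491 ≈ 3.585 kip.
ΣF_y = 0: L_y + 3.58491 − 10 = 0 → L_y = 6.415 kip.
ΣF_x = 0: no horizontal applied forces, so L_x = 0.

L_x = 0, L_y = 6.415 kip, R_y = 3.585 kip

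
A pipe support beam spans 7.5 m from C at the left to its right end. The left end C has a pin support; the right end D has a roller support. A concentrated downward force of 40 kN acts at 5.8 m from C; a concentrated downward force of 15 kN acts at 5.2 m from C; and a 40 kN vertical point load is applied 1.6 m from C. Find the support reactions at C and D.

C_x = 0, C_y = 45.13 kN, D_y = 49.87 kN

ΣM about C: D_y·7.5 − 40·5.8 − 15·5.2 − 40·1.6 = 0 → D_y = 374/7.5 = 49.8667 ≈ 49.87 kN.
ΣF_y = 0: C_y + 49.8667 − 40 − 15 − 40 = 0 → C_y = 45.13 kN.
ΣF_x = 0: no horizontal applied forces, so C_x = 0.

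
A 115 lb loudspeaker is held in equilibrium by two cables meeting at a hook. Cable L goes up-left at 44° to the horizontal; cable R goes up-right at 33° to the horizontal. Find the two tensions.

ΣF_x = 0: −T_L·cos44° + T_R·cos33° = 0 → T_R = 0.857714·T_L.
ΣF_y = 0: T_L·sin44° + T_R·sin33° = 115.
Substitute: T_L·(0.694658 + 0.857714·0.544639) = 115 → T_L = 98.9841 ≈ 98.98 lb.
Then T_R = 0.857714 × 98.9841 = 84.90 lb.

T_L = 98.98 lb, T_R = 84.90 lb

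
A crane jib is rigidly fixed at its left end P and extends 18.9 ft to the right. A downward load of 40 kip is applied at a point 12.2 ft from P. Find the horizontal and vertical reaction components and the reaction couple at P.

P_x = 0, P_y = 40.00 kip, M_P = 488.0 kip·ft

ΣF_x = 0: P_x = 0.
ΣF_y = 0: P_y − 40 = 0 → P_y = 40.00 kip.
ΣM about P: M_P − 40·12.2 = 0 → M_P = 488.0 kip·ft.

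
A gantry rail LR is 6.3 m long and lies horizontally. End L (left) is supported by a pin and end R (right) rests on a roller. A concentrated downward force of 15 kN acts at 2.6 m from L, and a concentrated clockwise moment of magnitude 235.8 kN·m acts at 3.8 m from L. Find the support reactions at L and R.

Taking moments about L: R_y·6.3 − 15·2.6 − 235.8 = 0 → R_y = 274.8/6.3 = 43.619 ≈ 43.62 kN.
ΣF_y = 0: L_y + 43.619 − 15 = 0 → L_y = -28.62 kN.
ΣF_x = 0: no horizontal applied forces, so L_x = 0.

L_x = 0, L_y = -28.62 kN, R_y = 43.62 kN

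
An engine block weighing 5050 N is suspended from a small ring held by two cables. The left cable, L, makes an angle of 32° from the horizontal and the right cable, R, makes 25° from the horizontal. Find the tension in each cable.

T_L = 5457 N, T_R = 5106 N

ΣF_x = 0: −T_L·cos32° + T_R·cos25° = 0 → T_R = 0.935718·T_L.
ΣF_y = 0: T_L·sin32° + T_R·sin25° = 5050.
Substitute: T_L·(0.529919 + 0.935718·0.422618) = 5050 → T_L = 5457.27 ≈ 5457 N.
Then T_R = 0.935718 × 5457.27 = 5106 N.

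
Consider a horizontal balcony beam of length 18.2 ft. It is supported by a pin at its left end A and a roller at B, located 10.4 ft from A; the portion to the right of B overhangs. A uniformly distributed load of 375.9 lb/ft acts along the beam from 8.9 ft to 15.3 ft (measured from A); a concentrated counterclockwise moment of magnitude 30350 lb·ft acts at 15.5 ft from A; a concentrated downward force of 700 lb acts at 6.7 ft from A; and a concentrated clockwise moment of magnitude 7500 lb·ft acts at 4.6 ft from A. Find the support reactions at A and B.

A_x = 0, A_y = 2053 lb, B_y = 1053 lb

Resultant of the distributed load: 375.9 × 6.4 = 2405.76 lb at 12.1 ft from A.
Moments about A: B_y·10.4 − (375.9·6.4)·12.1 + 30350 − 700·6.7 − 7500 = 0 → B_y = 10949.696/10.4 = 1052.86 ≈ 1053 lb.
ΣF_y = 0: A_y + 1052.86 − 375.9·6.4 − 700 = 0 → A_y = 2053 lb.
ΣF_x = 0: no horizontal applied forces, so A_x = 0.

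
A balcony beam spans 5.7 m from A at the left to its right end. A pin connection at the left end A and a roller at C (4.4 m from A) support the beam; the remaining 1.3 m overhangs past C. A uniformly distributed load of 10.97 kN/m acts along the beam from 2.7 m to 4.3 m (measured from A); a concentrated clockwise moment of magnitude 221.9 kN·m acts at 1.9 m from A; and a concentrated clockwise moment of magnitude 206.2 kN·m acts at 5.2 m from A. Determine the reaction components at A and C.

A_x = 0, A_y = -93.71 kN, C_y = 111.3 kN

Resultant of the distributed load: 10.97 × 1.6 = 17.552 kN at 3.5 m from A.
Taking moments about A: C_y·4.4 − (10.97·1.6)·3.5 − 221.9 − 206.2 = 0 → C_y = 489.532/4.4 = 111.257 ≈ 111.3 kN.
ΣF_y = 0: A_y + 111.257 − 10.97·1.6 = 0 → A_y = -93.71 kN.
ΣF_x = 0: no horizontal applied forces, so A_x = 0.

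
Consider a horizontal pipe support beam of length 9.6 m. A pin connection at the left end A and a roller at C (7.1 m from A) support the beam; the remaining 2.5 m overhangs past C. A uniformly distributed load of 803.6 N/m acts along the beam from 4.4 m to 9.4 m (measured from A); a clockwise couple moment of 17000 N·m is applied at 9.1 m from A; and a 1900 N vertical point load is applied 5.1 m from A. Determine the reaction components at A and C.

A_x = 0, A_y = -1746 N, C_y = 7664 N

Resultant of the distributed load: 803.6 × 5 = 4018 N at 6.9 m from A.
Taking moments about A: C_y·7.1 − (803.6·5)·6.9 − 17000 − 1900·5.1 = 0 → C_y = 54414.2/7.1 = 7663.97 ≈ 7664 N.
ΣF_y = 0: A_y + 7663.97 − 803.6·5 − 1900 = 0 → A_y = -1746 N.
ΣF_x = 0: no horizontal applied forces, so A_x = 0.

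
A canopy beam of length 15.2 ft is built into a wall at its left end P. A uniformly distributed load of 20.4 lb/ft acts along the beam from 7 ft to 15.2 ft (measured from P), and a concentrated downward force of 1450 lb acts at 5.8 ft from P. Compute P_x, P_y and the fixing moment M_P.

Resultant of the distributed load: 20.4 × 8.2 = 167.28 lb at 11.1 ft from P.
ΣF_x = 0: P_x = 0.
ΣF_y = 0: P_y − 20.4·8.2 − 1450 = 0 → P_y = 1617 lb.
ΣM about P: M_P − (20.4·8.2)·11.1 − 1450·5.8 = 0 → M_P = 10270 lb·ft.

P_x = 0, P_y = 1617 lb, M_P = 10270 lb·ft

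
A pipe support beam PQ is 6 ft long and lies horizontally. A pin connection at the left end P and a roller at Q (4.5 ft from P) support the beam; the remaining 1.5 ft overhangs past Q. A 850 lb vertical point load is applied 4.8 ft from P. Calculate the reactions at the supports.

Moments about P: Q_y·4.5 − 850·4.8 = 0 → Q_y = 4080/4.5 = 906.667 ≈ 906.7 lb.
ΣF_y = 0: P_y + 906.667 − 850 = 0 → P_y = -56.67 lb.
ΣF_x = 0: no horizontal applied forces, so P_x = 0.

P_x = 0, P_y = -56.67 lb, Q_y = 906.7 lb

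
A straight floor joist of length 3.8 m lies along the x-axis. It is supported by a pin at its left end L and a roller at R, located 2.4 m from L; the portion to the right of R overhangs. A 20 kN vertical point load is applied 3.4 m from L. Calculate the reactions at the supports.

Taking moments about L: R_y·2.4 − 20·3.4 = 0 → R_y = 68/2.4 = 28.3333 ≈ 28.33 kN.
ΣF_y = 0: L_y + 28.3333 − 20 = 0 → L_y = -8.333 kN.
ΣF_x = 0: no horizontal applied forces, so L_x = 0.

L_x = 0, L_y = -8.333 kN, R_y = 28.33 kN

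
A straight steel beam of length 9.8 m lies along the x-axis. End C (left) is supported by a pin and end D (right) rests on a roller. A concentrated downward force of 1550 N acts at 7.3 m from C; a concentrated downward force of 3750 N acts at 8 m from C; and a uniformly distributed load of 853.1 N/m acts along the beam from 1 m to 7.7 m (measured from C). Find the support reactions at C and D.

C_x = 0, C_y = 4263 N, D_y = 6753 N

Resultant of the distributed load: 853.1 × 6.7 = 5715.77 N at 4.35 m from C.
Taking moments about C: D_y·9.8 − 1550·7.3 − 3750·8 − (853.1·6.7)·4.35 = 0 → D_y = 66178.5995/9.8 = 6752.92 ≈ 6753 N.
ΣF_y = 0: C_y + 6752.92 − 1550 − 3750 − 853.1·6.7 = 0 → C_y = 4263 N.
ΣF_x = 0: no horizontal applied forces, so C_x = 0.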